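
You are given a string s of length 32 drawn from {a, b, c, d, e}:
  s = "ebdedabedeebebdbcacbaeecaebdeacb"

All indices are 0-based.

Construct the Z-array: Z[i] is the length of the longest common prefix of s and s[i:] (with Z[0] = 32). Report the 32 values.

Z[0]=32
i=1: outside box; Z[1]=0
i=2: outside box; Z[2]=0
i=3: outside box; Z[3]=1 scan→box=[3,4)
i=4: outside box; Z[4]=0
i=5: outside box; Z[5]=0
i=6: outside box; Z[6]=0
i=7: outside box; Z[7]=1 scan→box=[7,8)
i=8: outside box; Z[8]=0
i=9: outside box; Z[9]=1 scan→box=[9,10)
i=10: outside box; Z[10]=2 scan→box=[10,12)
i=11: min(r-i=1, Z[1]=0)=0; Z[11]=0
i=12: outside box; Z[12]=3 scan→box=[12,15)
i=13: min(r-i=2, Z[1]=0)=0; Z[13]=0
i=14: min(r-i=1, Z[2]=0)=0; Z[14]=0
i=15: outside box; Z[15]=0
i=16: outside box; Z[16]=0
i=17: outside box; Z[17]=0
i=18: outside box; Z[18]=0
i=19: outside box; Z[19]=0
i=20: outside box; Z[20]=0
i=21: outside box; Z[21]=1 scan→box=[21,22)
i=22: outside box; Z[22]=1 scan→box=[22,23)
i=23: outside box; Z[23]=0
i=24: outside box; Z[24]=0
i=25: outside box; Z[25]=4 scan→box=[25,29)
i=26: min(r-i=3, Z[1]=0)=0; Z[26]=0
i=27: min(r-i=2, Z[2]=0)=0; Z[27]=0
i=28: min(r-i=1, Z[3]=1)=1; Z[28]=1
i=29: outside box; Z[29]=0
i=30: outside box; Z[30]=0
i=31: outside box; Z[31]=0

[32, 0, 0, 1, 0, 0, 0, 1, 0, 1, 2, 0, 3, 0, 0, 0, 0, 0, 0, 0, 0, 1, 1, 0, 0, 4, 0, 0, 1, 0, 0, 0]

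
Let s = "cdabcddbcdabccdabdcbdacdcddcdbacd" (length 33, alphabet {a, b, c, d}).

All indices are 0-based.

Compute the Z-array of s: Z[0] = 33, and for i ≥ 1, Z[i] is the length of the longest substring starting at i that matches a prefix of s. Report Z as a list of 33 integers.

Z[0]=33
i=1: i≥r, start 0; Z[1]=0
i=2: i≥r, start 0; Z[2]=0
i=3: i≥r, start 0; Z[3]=0
i=4: i≥r, start 0; Z[4]=2 grow→box=[4,6)
i=5: min(r-i=1, Z[1]=0)=0; Z[5]=0
i=6: i≥r, start 0; Z[6]=0
i=7: i≥r, start 0; Z[7]=0
i=8: i≥r, start 0; Z[8]=5 grow→box=[8,13)
i=9: min(r-i=4, Z[1]=0)=0; Z[9]=0
i=10: min(r-i=3, Z[2]=0)=0; Z[10]=0
i=11: min(r-i=2, Z[3]=0)=0; Z[11]=0
i=12: min(r-i=1, Z[4]=2)=1; Z[12]=1
i=13: i≥r, start 0; Z[13]=4 grow→box=[13,17)
i=14: min(r-i=3, Z[1]=0)=0; Z[14]=0
i=15: min(r-i=2, Z[2]=0)=0; Z[15]=0
i=16: min(r-i=1, Z[3]=0)=0; Z[16]=0
i=17: i≥r, start 0; Z[17]=0
i=18: i≥r, start 0; Z[18]=1 grow→box=[18,19)
i=19: i≥r, start 0; Z[19]=0
i=20: i≥r, start 0; Z[20]=0
i=21: i≥r, start 0; Z[21]=0
i=22: i≥r, start 0; Z[22]=2 grow→box=[22,24)
i=23: min(r-i=1, Z[1]=0)=0; Z[23]=0
i=24: i≥r, start 0; Z[24]=2 grow→box=[24,26)
i=25: min(r-i=1, Z[1]=0)=0; Z[25]=0
i=26: i≥r, start 0; Z[26]=0
i=27: i≥r, start 0; Z[27]=2 grow→box=[27,29)
i=28: min(r-i=1, Z[1]=0)=0; Z[28]=0
i=29: i≥r, start 0; Z[29]=0
i=30: i≥r, start 0; Z[30]=0
i=31: i≥r, start 0; Z[31]=2 grow→box=[31,33)
i=32: min(r-i=1, Z[1]=0)=0; Z[32]=0

[33, 0, 0, 0, 2, 0, 0, 0, 5, 0, 0, 0, 1, 4, 0, 0, 0, 0, 1, 0, 0, 0, 2, 0, 2, 0, 0, 2, 0, 0, 0, 2, 0]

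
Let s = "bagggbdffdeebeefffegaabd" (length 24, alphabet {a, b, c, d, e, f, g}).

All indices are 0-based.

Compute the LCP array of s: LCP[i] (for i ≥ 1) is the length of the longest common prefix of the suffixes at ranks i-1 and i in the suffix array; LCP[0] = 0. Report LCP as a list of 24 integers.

[0, 1, 1, 0, 1, 2, 1, 0, 1, 1, 0, 1, 2, 1, 1, 0, 1, 1, 2, 2, 0, 1, 1, 2]

sorted suffixes:
  #0 SA[0]=20  'aabd'
  #1 SA[1]=21  'abd'
  #2 SA[2]=1  'agggbdffdeebeefffegaabd'
  #3 SA[3]=0  'bagggbdffdeebeefffegaabd'
  #4 SA[4]=22  'bd'
  #5 SA[5]=5  'bdffdeebeefffegaabd'
  #6 SA[6]=12  'beefffegaabd'
  #7 SA[7]=23  'd'
  #8 SA[8]=9  'deebeefffegaabd'
  #9 SA[9]=6  'dffdeebeefffegaabd'
  #10 SA[10]=11  'ebeefffegaabd'
  #11 SA[11]=10  'eebeefffegaabd'
  #12 SA[12]=13  'eefffegaabd'
  #13 SA[13]=14  'efffegaabd'
  #14 SA[14]=18  'egaabd'
  #15 SA[15]=8  'fdeebeefffegaabd'
  #16 SA[16]=17  'fegaabd'
  #17 SA[17]=7  'ffdeebeefffegaabd'
  #18 SA[18]=16  'ffegaabd'
  #19 SA[19]=15  'fffegaabd'
  #20 SA[20]=19  'gaabd'
  #21 SA[21]=4  'gbdffdeebeefffegaabd'
  #22 SA[22]=3  'ggbdffdeebeefffegaabd'
  #23 SA[23]=2  'gggbdffdeebeefffegaabd'

SA = [20, 21, 1, 0, 22, 5, 12, 23, 9, 6, 11, 10, 13, 14, 18, 8, 17, 7, 16, 15, 19, 4, 3, 2]
[i] adj suffixes → lcp
  [1] 20/21 → 1 ('a')
  [2] 21/1 → 1 ('a')
  [3] 1/0 → 0 ('')
  [4] 0/22 → 1 ('b')
  [5] 22/5 → 2 ('bd')
  [6] 5/12 → 1 ('b')
  [7] 12/23 → 0 ('')
  [8] 23/9 → 1 ('d')
  [9] 9/6 → 1 ('d')
  [10] 6/11 → 0 ('')
  [11] 11/10 → 1 ('e')
  [12] 10/13 → 2 ('ee')
  [13] 13/14 → 1 ('e')
  [14] 14/18 → 1 ('e')
  [15] 18/8 → 0 ('')
  [16] 8/17 → 1 ('f')
  [17] 17/7 → 1 ('f')
  [18] 7/16 → 2 ('ff')
  [19] 16/15 → 2 ('ff')
  [20] 15/19 → 0 ('')
  [21] 19/4 → 1 ('g')
  [22] 4/3 → 1 ('g')
  [23] 3/2 → 2 ('gg')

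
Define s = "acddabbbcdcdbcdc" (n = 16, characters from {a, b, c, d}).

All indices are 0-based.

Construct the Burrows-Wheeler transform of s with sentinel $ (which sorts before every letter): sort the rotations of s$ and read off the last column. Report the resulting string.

cd$abdbddbbadcccc

rank  rotation           last
    0  $acddabbbcdcdbcdc  c
    1  abbbcdcdbcdc$acdd  d
    2  acddabbbcdcdbcdc$  $
    3  bbbcdcdbcdc$acdda  a
    4  bbcdcdbcdc$acddab  b
    5  bcdc$acddabbbcdcd  d
    6  bcdcdbcdc$acddabb  b
    7  c$acddabbbcdcdbcd  d
    8  cdbcdc$acddabbbcd  d
    9  cdc$acddabbbcdcdb  b
   10  cdcdbcdc$acddabbb  b
   11  cddabbbcdcdbcdc$a  a
   12  dabbbcdcdbcdc$acd  d
   13  dbcdc$acddabbbcdc  c
   14  dc$acddabbbcdcdbc  c
   15  dcdbcdc$acddabbbc  c
   16  ddabbbcdcdbcdc$ac  c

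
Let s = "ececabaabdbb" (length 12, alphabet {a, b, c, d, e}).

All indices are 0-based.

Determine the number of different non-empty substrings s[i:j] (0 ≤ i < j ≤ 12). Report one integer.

69

sorted suffixes:
  #0 SA[0]=6  'aabdbb'
  #1 SA[1]=4  'abaabdbb'
  #2 SA[2]=7  'abdbb'
  #3 SA[3]=11  'b'
  #4 SA[4]=5  'baabdbb'
  #5 SA[5]=10  'bb'
  #6 SA[6]=8  'bdbb'
  #7 SA[7]=3  'cabaabdbb'
  #8 SA[8]=1  'cecabaabdbb'
  #9 SA[9]=9  'dbb'
  #10 SA[10]=2  'ecabaabdbb'
  #11 SA[11]=0  'ececabaabdbb'

SA = [6, 4, 7, 11, 5, 10, 8, 3, 1, 9, 2, 0]
rank  pair      lcp
   1  s[6:],s[4:]  1  'a'
   2  s[4:],s[7:]  2  'ab'
   3  s[7:],s[11:]  0  ''
   4  s[11:],s[5:]  1  'b'
   5  s[5:],s[10:]  1  'b'
   6  s[10:],s[8:]  1  'b'
   7  s[8:],s[3:]  0  ''
   8  s[3:],s[1:]  1  'c'
   9  s[1:],s[9:]  0  ''
  10  s[9:],s[2:]  0  ''
  11  s[2:],s[0:]  2  'ec'

n(n+1)/2 = 12·13/2 = 78
Σ LCP = 0 + 1 + 2 + 0 + 1 + 1 + 1 + 0 + 1 + 0 + 0 + 2 = 9
distinct = 78 − 9 = 69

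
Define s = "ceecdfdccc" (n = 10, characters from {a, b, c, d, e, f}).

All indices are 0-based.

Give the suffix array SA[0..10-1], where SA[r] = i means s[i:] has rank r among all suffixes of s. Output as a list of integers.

rank→(start, suffix):
  0 → (9, 'c')
  1 → (8, 'cc')
  2 → (7, 'ccc')
  3 → (3, 'cdfdccc')
  4 → (0, 'ceecdfdccc')
  5 → (6, 'dccc')
  6 → (4, 'dfdccc')
  7 → (2, 'ecdfdccc')
  8 → (1, 'eecdfdccc')
  9 → (5, 'fdccc')

[9, 8, 7, 3, 0, 6, 4, 2, 1, 5]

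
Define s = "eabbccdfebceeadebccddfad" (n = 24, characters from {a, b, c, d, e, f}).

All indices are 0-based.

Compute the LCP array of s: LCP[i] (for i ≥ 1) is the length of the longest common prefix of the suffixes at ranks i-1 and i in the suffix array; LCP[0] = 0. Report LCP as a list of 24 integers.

rank | idx | suffix
   0 |   1 | abbccdfebceeadebccddfad
   1 |  22 | ad
   2 |  13 | adebccddfad
   3 |   2 | bbccdfebceeadebccddfad
   4 |  16 | bccddfad
   5 |   3 | bccdfebceeadebccddfad
   6 |   9 | bceeadebccddfad
   7 |  17 | ccddfad
   8 |   4 | ccdfebceeadebccddfad
   9 |  18 | cddfad
  10 |   5 | cdfebceeadebccddfad
  11 |  10 | ceeadebccddfad
  12 |  23 | d
  13 |  19 | ddfad
  14 |  14 | debccddfad
  15 |  20 | dfad
  16 |   6 | dfebceeadebccddfad
  17 |   0 | eabbccdfebceeadebccddfad
  18 |  12 | eadebccddfad
  19 |  15 | ebccddfad
  20 |   8 | ebceeadebccddfad
  21 |  11 | eeadebccddfad
  22 |  21 | fad
  23 |   7 | febceeadebccddfad

SA = [1, 22, 13, 2, 16, 3, 9, 17, 4, 18, 5, 10, 23, 19, 14, 20, 6, 0, 12, 15, 8, 11, 21, 7]
i: (SA[i-1],SA[i]) lcp shared
  1: (1,22) 1 'a'
  2: (22,13) 2 'ad'
  3: (13,2) 0 ''
  4: (2,16) 1 'b'
  5: (16,3) 4 'bccd'
  6: (3,9) 2 'bc'
  7: (9,17) 0 ''
  8: (17,4) 3 'ccd'
  9: (4,18) 1 'c'
  10: (18,5) 2 'cd'
  11: (5,10) 1 'c'
  12: (10,23) 0 ''
  13: (23,19) 1 'd'
  14: (19,14) 1 'd'
  15: (14,20) 1 'd'
  16: (20,6) 2 'df'
  17: (6,0) 0 ''
  18: (0,12) 2 'ea'
  19: (12,15) 1 'e'
  20: (15,8) 3 'ebc'
  21: (8,11) 1 'e'
  22: (11,21) 0 ''
  23: (21,7) 1 'f'

[0, 1, 2, 0, 1, 4, 2, 0, 3, 1, 2, 1, 0, 1, 1, 1, 2, 0, 2, 1, 3, 1, 0, 1]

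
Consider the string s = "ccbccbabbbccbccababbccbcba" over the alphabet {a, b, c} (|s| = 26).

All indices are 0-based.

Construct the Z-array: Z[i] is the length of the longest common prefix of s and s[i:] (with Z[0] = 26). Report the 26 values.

Z[0]=26
i=1: outside box; Z[1]=1 extend→box=[1,2)
i=2: outside box; Z[2]=0
i=3: outside box; Z[3]=3 extend→box=[3,6)
i=4: min(r-i=2, Z[1]=1)=1; Z[4]=1
i=5: min(r-i=1, Z[2]=0)=0; Z[5]=0
i=6: outside box; Z[6]=0
i=7: outside box; Z[7]=0
i=8: outside box; Z[8]=0
i=9: outside box; Z[9]=0
i=10: outside box; Z[10]=5 extend→box=[10,15)
i=11: min(r-i=4, Z[1]=1)=1; Z[11]=1
i=12: min(r-i=3, Z[2]=0)=0; Z[12]=0
i=13: min(r-i=2, Z[3]=3)=2; Z[13]=2
i=14: min(r-i=1, Z[4]=1)=1; Z[14]=1
i=15: outside box; Z[15]=0
i=16: outside box; Z[16]=0
i=17: outside box; Z[17]=0
i=18: outside box; Z[18]=0
i=19: outside box; Z[19]=0
i=20: outside box; Z[20]=4 extend→box=[20,24)
i=21: min(r-i=3, Z[1]=1)=1; Z[21]=1
i=22: min(r-i=2, Z[2]=0)=0; Z[22]=0
i=23: min(r-i=1, Z[3]=3)=1; Z[23]=1
i=24: outside box; Z[24]=0
i=25: outside box; Z[25]=0

[26, 1, 0, 3, 1, 0, 0, 0, 0, 0, 5, 1, 0, 2, 1, 0, 0, 0, 0, 0, 4, 1, 0, 1, 0, 0]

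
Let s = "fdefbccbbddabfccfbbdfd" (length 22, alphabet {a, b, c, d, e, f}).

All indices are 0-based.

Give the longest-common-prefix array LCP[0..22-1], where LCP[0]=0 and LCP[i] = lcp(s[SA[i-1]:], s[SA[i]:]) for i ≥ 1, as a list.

[0, 0, 3, 1, 1, 2, 1, 0, 1, 2, 1, 0, 1, 1, 1, 1, 0, 0, 2, 1, 1, 2]

rank | idx | suffix
   0 |  11 | abfccfbbdfd
   1 |   7 | bbddabfccfbbdfd
   2 |  17 | bbdfd
   3 |   4 | bccbbddabfccfbbdfd
   4 |   8 | bddabfccfbbdfd
   5 |  18 | bdfd
   6 |  12 | bfccfbbdfd
   7 |   6 | cbbddabfccfbbdfd
   8 |   5 | ccbbddabfccfbbdfd
   9 |  14 | ccfbbdfd
  10 |  15 | cfbbdfd
  11 |  21 | d
  12 |  10 | dabfccfbbdfd
  13 |   9 | ddabfccfbbdfd
  14 |   1 | defbccbbddabfccfbbdfd
  15 |  19 | dfd
  16 |   2 | efbccbbddabfccfbbdfd
  17 |  16 | fbbdfd
  18 |   3 | fbccbbddabfccfbbdfd
  19 |  13 | fccfbbdfd
  20 |  20 | fd
  21 |   0 | fdefbccbbddabfccfbbdfd

SA = [11, 7, 17, 4, 8, 18, 12, 6, 5, 14, 15, 21, 10, 9, 1, 19, 2, 16, 3, 13, 20, 0]
rank  pair      lcp
   1  s[11:],s[7:]  0  ''
   2  s[7:],s[17:]  3  'bbd'
   3  s[17:],s[4:]  1  'b'
   4  s[4:],s[8:]  1  'b'
   5  s[8:],s[18:]  2  'bd'
   6  s[18:],s[12:]  1  'b'
   7  s[12:],s[6:]  0  ''
   8  s[6:],s[5:]  1  'c'
   9  s[5:],s[14:]  2  'cc'
  10  s[14:],s[15:]  1  'c'
  11  s[15:],s[21:]  0  ''
  12  s[21:],s[10:]  1  'd'
  13  s[10:],s[9:]  1  'd'
  14  s[9:],s[1:]  1  'd'
  15  s[1:],s[19:]  1  'd'
  16  s[19:],s[2:]  0  ''
  17  s[2:],s[16:]  0  ''
  18  s[16:],s[3:]  2  'fb'
  19  s[3:],s[13:]  1  'f'
  20  s[13:],s[20:]  1  'f'
  21  s[20:],s[0:]  2  'fd'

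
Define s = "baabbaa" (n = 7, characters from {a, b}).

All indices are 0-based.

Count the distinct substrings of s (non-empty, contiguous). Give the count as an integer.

sorted suffixes:
  #0 SA[0]=6  'a'
  #1 SA[1]=5  'aa'
  #2 SA[2]=1  'aabbaa'
  #3 SA[3]=2  'abbaa'
  #4 SA[4]=4  'baa'
  #5 SA[5]=0  'baabbaa'
  #6 SA[6]=3  'bbaa'

SA = [6, 5, 1, 2, 4, 0, 3]
rank  pair      lcp
   1  s[6:],s[5:]  1  'a'
   2  s[5:],s[1:]  2  'aa'
   3  s[1:],s[2:]  1  'a'
   4  s[2:],s[4:]  0  ''
   5  s[4:],s[0:]  3  'baa'
   6  s[0:],s[3:]  1  'b'

n(n+1)/2 = 7·8/2 = 28
Σ LCP = 0 + 1 + 2 + 1 + 0 + 3 + 1 = 8
distinct = 28 − 8 = 20

20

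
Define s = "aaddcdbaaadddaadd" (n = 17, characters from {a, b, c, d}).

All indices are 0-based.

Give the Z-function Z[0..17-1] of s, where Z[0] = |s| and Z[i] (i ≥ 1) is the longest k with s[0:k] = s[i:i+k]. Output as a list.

Z[0]=17
i=1: fresh scan; Z[1]=1 scan→box=[1,2)
i=2: fresh scan; Z[2]=0
i=3: fresh scan; Z[3]=0
i=4: fresh scan; Z[4]=0
i=5: fresh scan; Z[5]=0
i=6: fresh scan; Z[6]=0
i=7: fresh scan; Z[7]=2 scan→box=[7,9)
i=8: min(r-i=1, Z[1]=1)=1; Z[8]=4 scan→box=[8,12)
i=9: min(r-i=3, Z[1]=1)=1; Z[9]=1
i=10: min(r-i=2, Z[2]=0)=0; Z[10]=0
i=11: min(r-i=1, Z[3]=0)=0; Z[11]=0
i=12: fresh scan; Z[12]=0
i=13: fresh scan; Z[13]=4 scan→box=[13,17)
i=14: min(r-i=3, Z[1]=1)=1; Z[14]=1
i=15: min(r-i=2, Z[2]=0)=0; Z[15]=0
i=16: min(r-i=1, Z[3]=0)=0; Z[16]=0

[17, 1, 0, 0, 0, 0, 0, 2, 4, 1, 0, 0, 0, 4, 1, 0, 0]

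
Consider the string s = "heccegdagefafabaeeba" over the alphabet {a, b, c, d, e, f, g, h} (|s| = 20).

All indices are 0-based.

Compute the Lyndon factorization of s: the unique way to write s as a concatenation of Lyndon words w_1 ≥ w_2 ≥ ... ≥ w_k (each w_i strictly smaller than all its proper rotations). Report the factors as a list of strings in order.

["h", "e", "ccegd", "agef", "af", "abaeeb", "a"]

emit factor 1: 'h' (i=0, period=1)
emit factor 2: 'e' (i=1, period=1)
emit factor 3: 'ccegd' (i=2, period=5)
emit factor 4: 'agef' (i=7, period=4)
emit factor 5: 'af' (i=11, period=2)
emit factor 6: 'abaeeb' (i=13, period=6)
emit factor 7: 'a' (i=19, period=1)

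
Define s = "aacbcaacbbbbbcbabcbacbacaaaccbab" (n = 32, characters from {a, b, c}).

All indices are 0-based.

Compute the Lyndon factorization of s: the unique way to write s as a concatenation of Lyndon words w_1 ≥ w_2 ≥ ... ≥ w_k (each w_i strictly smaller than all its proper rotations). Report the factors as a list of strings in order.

emit factor 1: 'aacbc' (i=0, period=5)
emit factor 2: 'aacbbbbbcbabcbacbac' (i=5, period=19)
emit factor 3: 'aaaccbab' (i=24, period=8)

["aacbc", "aacbbbbbcbabcbacbac", "aaaccbab"]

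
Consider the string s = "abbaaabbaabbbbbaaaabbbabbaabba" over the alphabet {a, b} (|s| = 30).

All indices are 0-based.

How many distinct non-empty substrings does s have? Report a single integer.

rank→(start, suffix):
  0 → (29, 'a')
  1 → (15, 'aaaabbbabbaabba')
  2 → (3, 'aaabbaabbbbbaaaabbbabbaabba')
  3 → (16, 'aaabbbabbaabba')
  4 → (25, 'aabba')
  5 → (4, 'aabbaabbbbbaaaabbbabbaabba')
  6 → (17, 'aabbbabbaabba')
  7 → (8, 'aabbbbbaaaabbbabbaabba')
  8 → (26, 'abba')
  9 → (0, 'abbaaabbaabbbbbaaaabbbabbaabba')
  10 → (22, 'abbaabba')
  11 → (5, 'abbaabbbbbaaaabbbabbaabba')
  12 → (18, 'abbbabbaabba')
  13 → (9, 'abbbbbaaaabbbabbaabba')
  14 → (28, 'ba')
  15 → (14, 'baaaabbbabbaabba')
  16 → (2, 'baaabbaabbbbbaaaabbbabbaabba')
  17 → (24, 'baabba')
  18 → (7, 'baabbbbbaaaabbbabbaabba')
  19 → (21, 'babbaabba')
  20 → (27, 'bba')
  21 → (13, 'bbaaaabbbabbaabba')
  22 → (1, 'bbaaabbaabbbbbaaaabbbabbaabba')
  23 → (23, 'bbaabba')
  24 → (6, 'bbaabbbbbaaaabbbabbaabba')
  25 → (20, 'bbabbaabba')
  26 → (12, 'bbbaaaabbbabbaabba')
  27 → (19, 'bbbabbaabba')
  28 → (11, 'bbbbaaaabbbabbaabba')
  29 → (10, 'bbbbbaaaabbbabbaabba')

SA = [29, 15, 3, 16, 25, 4, 17, 8, 26, 0, 22, 5, 18, 9, 28, 14, 2, 24, 7, 21, 27, 13, 1, 23, 6, 20, 12, 19, 11, 10]
rank  pair      lcp
   1  s[29:],s[15:]  1  'a'
   2  s[15:],s[3:]  3  'aaa'
   3  s[3:],s[16:]  5  'aaabb'
   4  s[16:],s[25:]  2  'aa'
   5  s[25:],s[4:]  5  'aabba'
   6  s[4:],s[17:]  4  'aabb'
   7  s[17:],s[8:]  5  'aabbb'
   8  s[8:],s[26:]  1  'a'
   9  s[26:],s[0:]  4  'abba'
  10  s[0:],s[22:]  5  'abbaa'
  11  s[22:],s[5:]  7  'abbaabb'
  12  s[5:],s[18:]  3  'abb'
  13  s[18:],s[9:]  4  'abbb'
  14  s[9:],s[28:]  0  ''
  15  s[28:],s[14:]  2  'ba'
  16  s[14:],s[2:]  4  'baaa'
  17  s[2:],s[24:]  3  'baa'
  18  s[24:],s[7:]  5  'baabb'
  19  s[7:],s[21:]  2  'ba'
  20  s[21:],s[27:]  1  'b'
  21  s[27:],s[13:]  3  'bba'
  22  s[13:],s[1:]  5  'bbaaa'
  23  s[1:],s[23:]  4  'bbaa'
  24  s[23:],s[6:]  6  'bbaabb'
  25  s[6:],s[20:]  3  'bba'
  26  s[20:],s[12:]  2  'bb'
  27  s[12:],s[19:]  4  'bbba'
  28  s[19:],s[11:]  3  'bbb'
  29  s[11:],s[10:]  4  'bbbb'

n(n+1)/2 = 30·31/2 = 465
Σ LCP = 0 + 1 + 3 + 5 + 2 + 5 + 4 + 5 + 1 + 4 + 5 + 7 + 3 + 4 + 0 + 2 + 4 + 3 + 5 + 2 + 1 + 3 + 5 + 4 + 6 + 3 + 2 + 4 + 3 + 4 = 100
distinct = 465 − 100 = 365

365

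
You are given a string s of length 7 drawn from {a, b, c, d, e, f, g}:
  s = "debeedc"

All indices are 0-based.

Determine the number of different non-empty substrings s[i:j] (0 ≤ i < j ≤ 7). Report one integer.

sorted suffixes:
  #0 SA[0]=2  'beedc'
  #1 SA[1]=6  'c'
  #2 SA[2]=5  'dc'
  #3 SA[3]=0  'debeedc'
  #4 SA[4]=1  'ebeedc'
  #5 SA[5]=4  'edc'
  #6 SA[6]=3  'eedc'

SA = [2, 6, 5, 0, 1, 4, 3]
i: (SA[i-1],SA[i]) lcp shared
  1: (2,6) 0 ''
  2: (6,5) 0 ''
  3: (5,0) 1 'd'
  4: (0,1) 0 ''
  5: (1,4) 1 'e'
  6: (4,3) 1 'e'

n(n+1)/2 = 7·8/2 = 28
Σ LCP = 0 + 0 + 0 + 1 + 0 + 1 + 1 = 3
distinct = 28 − 3 = 25

25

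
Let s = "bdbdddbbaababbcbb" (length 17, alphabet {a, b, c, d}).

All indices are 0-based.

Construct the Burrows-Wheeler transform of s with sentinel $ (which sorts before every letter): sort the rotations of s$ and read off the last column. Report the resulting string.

rank  rotation            last
    0  $bdbdddbbaababbcbb  b
    1  aababbcbb$bdbdddbb  b
    2  ababbcbb$bdbdddbba  a
    3  abbcbb$bdbdddbbaab  b
    4  b$bdbdddbbaababbcb  b
    5  baababbcbb$bdbdddb  b
    6  babbcbb$bdbdddbbaa  a
    7  bb$bdbdddbbaababbc  c
    8  bbaababbcbb$bdbddd  d
    9  bbcbb$bdbdddbbaaba  a
   10  bcbb$bdbdddbbaabab  b
   11  bdbdddbbaababbcbb$  $
   12  bdddbbaababbcbb$bd  d
   13  cbb$bdbdddbbaababb  b
   14  dbbaababbcbb$bdbdd  d
   15  dbdddbbaababbcbb$b  b
   16  ddbbaababbcbb$bdbd  d
   17  dddbbaababbcbb$bdb  b

bbabbbacdab$dbdbdb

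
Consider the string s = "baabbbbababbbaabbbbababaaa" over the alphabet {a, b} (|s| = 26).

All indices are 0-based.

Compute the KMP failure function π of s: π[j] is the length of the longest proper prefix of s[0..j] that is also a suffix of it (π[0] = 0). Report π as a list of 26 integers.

π[0] = 0
j=1 s[j]='a': π[1]=0 (border '')
j=2 s[j]='a': π[2]=0 (border '')
j=3 s[j]='b': π[3]=1 (border 'b')
j=4 s[j]='b': k: 1→0; π[4]=1 (border 'b')
j=5 s[j]='b': k: 1→0; π[5]=1 (border 'b')
j=6 s[j]='b': k: 1→0; π[6]=1 (border 'b')
j=7 s[j]='a': π[7]=2 (border 'ba')
j=8 s[j]='b': k: 2→0; π[8]=1 (border 'b')
j=9 s[j]='a': π[9]=2 (border 'ba')
j=10 s[j]='b': k: 2→0; π[10]=1 (border 'b')
j=11 s[j]='b': k: 1→0; π[11]=1 (border 'b')
j=12 s[j]='b': k: 1→0; π[12]=1 (border 'b')
j=13 s[j]='a': π[13]=2 (border 'ba')
j=14 s[j]='a': π[14]=3 (border 'baa')
j=15 s[j]='b': π[15]=4 (border 'baab')
j=16 s[j]='b': π[16]=5 (border 'baabb')
j=17 s[j]='b': π[17]=6 (border 'baabbb')
j=18 s[j]='b': π[18]=7 (border 'baabbbb')
j=19 s[j]='a': π[19]=8 (border 'baabbbba')
j=20 s[j]='b': π[20]=9 (border 'baabbbbab')
j=21 s[j]='a': π[21]=10 (border 'baabbbbaba')
j=22 s[j]='b': π[22]=11 (border 'baabbbbabab')
j=23 s[j]='a': k: 11→1; π[23]=2 (border 'ba')
j=24 s[j]='a': π[24]=3 (border 'baa')
j=25 s[j]='a': k: 3→0; π[25]=0 (border '')

[0, 0, 0, 1, 1, 1, 1, 2, 1, 2, 1, 1, 1, 2, 3, 4, 5, 6, 7, 8, 9, 10, 11, 2, 3, 0]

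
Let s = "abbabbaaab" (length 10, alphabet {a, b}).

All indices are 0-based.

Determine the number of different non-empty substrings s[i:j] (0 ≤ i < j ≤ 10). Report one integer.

39

rank | idx | suffix
   0 |   6 | aaab
   1 |   7 | aab
   2 |   8 | ab
   3 |   3 | abbaaab
   4 |   0 | abbabbaaab
   5 |   9 | b
   6 |   5 | baaab
   7 |   2 | babbaaab
   8 |   4 | bbaaab
   9 |   1 | bbabbaaab

SA = [6, 7, 8, 3, 0, 9, 5, 2, 4, 1]
rank  pair      lcp
   1  s[6:],s[7:]  2  'aa'
   2  s[7:],s[8:]  1  'a'
   3  s[8:],s[3:]  2  'ab'
   4  s[3:],s[0:]  4  'abba'
   5  s[0:],s[9:]  0  ''
   6  s[9:],s[5:]  1  'b'
   7  s[5:],s[2:]  2  'ba'
   8  s[2:],s[4:]  1  'b'
   9  s[4:],s[1:]  3  'bba'

n(n+1)/2 = 10·11/2 = 55
Σ LCP = 0 + 2 + 1 + 2 + 4 + 0 + 1 + 2 + 1 + 3 = 16
distinct = 55 − 16 = 39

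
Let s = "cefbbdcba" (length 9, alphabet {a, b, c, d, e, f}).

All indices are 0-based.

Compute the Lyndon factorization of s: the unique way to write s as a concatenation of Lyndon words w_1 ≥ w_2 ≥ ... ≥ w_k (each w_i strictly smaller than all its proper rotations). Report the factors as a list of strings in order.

["cef", "bbdc", "b", "a"]

emit factor 1: 'cef' (i=0, period=3)
emit factor 2: 'bbdc' (i=3, period=4)
emit factor 3: 'b' (i=7, period=1)
emit factor 4: 'a' (i=8, period=1)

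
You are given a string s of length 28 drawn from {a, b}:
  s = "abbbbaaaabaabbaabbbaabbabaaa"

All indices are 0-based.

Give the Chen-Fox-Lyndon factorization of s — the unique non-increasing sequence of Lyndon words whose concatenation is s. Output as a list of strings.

["abbbb", "aaaabaabbaabbbaabbab", "a", "a", "a"]

emit factor 1: 'abbbb' (i=0, period=5)
emit factor 2: 'aaaabaabbaabbbaabbab' (i=5, period=20)
emit factor 3: 'a' (i=25, period=1)
emit factor 4: 'a' (i=26, period=1)
emit factor 5: 'a' (i=27, period=1)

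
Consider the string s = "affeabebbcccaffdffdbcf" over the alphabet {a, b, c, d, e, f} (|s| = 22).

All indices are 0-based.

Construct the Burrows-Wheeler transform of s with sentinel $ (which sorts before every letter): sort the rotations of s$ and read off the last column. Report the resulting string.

rank  rotation                 last
    0  $affeabebbcccaffdffdbcf  f
    1  abebbcccaffdffdbcf$affe  e
    2  affdffdbcf$affeabebbccc  c
    3  affeabebbcccaffdffdbcf$  $
    4  bbcccaffdffdbcf$affeabe  e
    5  bcccaffdffdbcf$affeabeb  b
    6  bcf$affeabebbcccaffdffd  d
    7  bebbcccaffdffdbcf$affea  a
    8  caffdffdbcf$affeabebbcc  c
    9  ccaffdffdbcf$affeabebbc  c
   10  cccaffdffdbcf$affeabebb  b
   11  cf$affeabebbcccaffdffdb  b
   12  dbcf$affeabebbcccaffdff  f
   13  dffdbcf$affeabebbcccaff  f
   14  eabebbcccaffdffdbcf$aff  f
   15  ebbcccaffdffdbcf$affeab  b
   16  f$affeabebbcccaffdffdbc  c
   17  fdbcf$affeabebbcccaffdf  f
   18  fdffdbcf$affeabebbcccaf  f
   19  feabebbcccaffdffdbcf$af  f
   20  ffdbcf$affeabebbcccaffd  d
   21  ffdffdbcf$affeabebbccca  a
   22  ffeabebbcccaffdffdbcf$a  a

fec$ebdaccbbfffbcfffdaa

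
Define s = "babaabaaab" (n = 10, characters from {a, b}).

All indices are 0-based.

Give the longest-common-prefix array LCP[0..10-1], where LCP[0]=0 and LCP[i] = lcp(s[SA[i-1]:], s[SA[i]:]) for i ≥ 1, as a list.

rank | idx | suffix
   0 |   6 | aaab
   1 |   7 | aab
   2 |   3 | aabaaab
   3 |   8 | ab
   4 |   4 | abaaab
   5 |   1 | abaabaaab
   6 |   9 | b
   7 |   5 | baaab
   8 |   2 | baabaaab
   9 |   0 | babaabaaab

SA = [6, 7, 3, 8, 4, 1, 9, 5, 2, 0]
rank  pair      lcp
   1  s[6:],s[7:]  2  'aa'
   2  s[7:],s[3:]  3  'aab'
   3  s[3:],s[8:]  1  'a'
   4  s[8:],s[4:]  2  'ab'
   5  s[4:],s[1:]  4  'abaa'
   6  s[1:],s[9:]  0  ''
   7  s[9:],s[5:]  1  'b'
   8  s[5:],s[2:]  3  'baa'
   9  s[2:],s[0:]  2  'ba'

[0, 2, 3, 1, 2, 4, 0, 1, 3, 2]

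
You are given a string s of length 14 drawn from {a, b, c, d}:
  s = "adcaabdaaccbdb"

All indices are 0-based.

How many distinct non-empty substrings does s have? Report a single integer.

sorted suffixes:
  #0 SA[0]=3  'aabdaaccbdb'
  #1 SA[1]=7  'aaccbdb'
  #2 SA[2]=4  'abdaaccbdb'
  #3 SA[3]=8  'accbdb'
  #4 SA[4]=0  'adcaabdaaccbdb'
  #5 SA[5]=13  'b'
  #6 SA[6]=5  'bdaaccbdb'
  #7 SA[7]=11  'bdb'
  #8 SA[8]=2  'caabdaaccbdb'
  #9 SA[9]=10  'cbdb'
  #10 SA[10]=9  'ccbdb'
  #11 SA[11]=6  'daaccbdb'
  #12 SA[12]=12  'db'
  #13 SA[13]=1  'dcaabdaaccbdb'

SA = [3, 7, 4, 8, 0, 13, 5, 11, 2, 10, 9, 6, 12, 1]
rank  pair      lcp
   1  s[3:],s[7:]  2  'aa'
   2  s[7:],s[4:]  1  'a'
   3  s[4:],s[8:]  1  'a'
   4  s[8:],s[0:]  1  'a'
   5  s[0:],s[13:]  0  ''
   6  s[13:],s[5:]  1  'b'
   7  s[5:],s[11:]  2  'bd'
   8  s[11:],s[2:]  0  ''
   9  s[2:],s[10:]  1  'c'
  10  s[10:],s[9:]  1  'c'
  11  s[9:],s[6:]  0  ''
  12  s[6:],s[12:]  1  'd'
  13  s[12:],s[1:]  1  'd'

n(n+1)/2 = 14·15/2 = 105
Σ LCP = 0 + 2 + 1 + 1 + 1 + 0 + 1 + 2 + 0 + 1 + 1 + 0 + 1 + 1 = 12
distinct = 105 − 12 = 93

93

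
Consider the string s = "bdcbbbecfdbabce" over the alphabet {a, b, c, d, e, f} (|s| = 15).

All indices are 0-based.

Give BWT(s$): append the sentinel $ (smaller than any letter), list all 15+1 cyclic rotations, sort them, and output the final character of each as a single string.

ebdcba$bdbefbcbc

rank  rotation          last
    0  $bdcbbbecfdbabce  e
    1  abce$bdcbbbecfdb  b
    2  babce$bdcbbbecfd  d
    3  bbbecfdbabce$bdc  c
    4  bbecfdbabce$bdcb  b
    5  bce$bdcbbbecfdba  a
    6  bdcbbbecfdbabce$  $
    7  becfdbabce$bdcbb  b
    8  cbbbecfdbabce$bd  d
    9  ce$bdcbbbecfdbab  b
   10  cfdbabce$bdcbbbe  e
   11  dbabce$bdcbbbecf  f
   12  dcbbbecfdbabce$b  b
   13  e$bdcbbbecfdbabc  c
   14  ecfdbabce$bdcbbb  b
   15  fdbabce$bdcbbbec  c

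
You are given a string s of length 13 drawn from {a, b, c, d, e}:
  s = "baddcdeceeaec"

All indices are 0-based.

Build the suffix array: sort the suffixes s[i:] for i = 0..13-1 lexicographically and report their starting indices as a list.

rank→(start, suffix):
  0 → (1, 'addcdeceeaec')
  1 → (10, 'aec')
  2 → (0, 'baddcdeceeaec')
  3 → (12, 'c')
  4 → (4, 'cdeceeaec')
  5 → (7, 'ceeaec')
  6 → (3, 'dcdeceeaec')
  7 → (2, 'ddcdeceeaec')
  8 → (5, 'deceeaec')
  9 → (9, 'eaec')
  10 → (11, 'ec')
  11 → (6, 'eceeaec')
  12 → (8, 'eeaec')

[1, 10, 0, 12, 4, 7, 3, 2, 5, 9, 11, 6, 8]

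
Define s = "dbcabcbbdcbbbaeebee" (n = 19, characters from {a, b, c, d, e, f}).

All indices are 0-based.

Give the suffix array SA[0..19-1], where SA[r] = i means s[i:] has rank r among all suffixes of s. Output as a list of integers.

sorted suffixes:
  #0 SA[0]=3  'abcbbdcbbbaeebee'
  #1 SA[1]=13  'aeebee'
  #2 SA[2]=12  'baeebee'
  #3 SA[3]=11  'bbaeebee'
  #4 SA[4]=10  'bbbaeebee'
  #5 SA[5]=6  'bbdcbbbaeebee'
  #6 SA[6]=1  'bcabcbbdcbbbaeebee'
  #7 SA[7]=4  'bcbbdcbbbaeebee'
  #8 SA[8]=7  'bdcbbbaeebee'
  #9 SA[9]=16  'bee'
  #10 SA[10]=2  'cabcbbdcbbbaeebee'
  #11 SA[11]=9  'cbbbaeebee'
  #12 SA[12]=5  'cbbdcbbbaeebee'
  #13 SA[13]=0  'dbcabcbbdcbbbaeebee'
  #14 SA[14]=8  'dcbbbaeebee'
  #15 SA[15]=18  'e'
  #16 SA[16]=15  'ebee'
  #17 SA[17]=17  'ee'
  #18 SA[18]=14  'eebee'

[3, 13, 12, 11, 10, 6, 1, 4, 7, 16, 2, 9, 5, 0, 8, 18, 15, 17, 14]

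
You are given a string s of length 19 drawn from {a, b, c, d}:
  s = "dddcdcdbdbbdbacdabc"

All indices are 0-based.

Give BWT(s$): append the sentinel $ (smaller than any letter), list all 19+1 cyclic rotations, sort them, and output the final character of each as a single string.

cdbddabdbaddcbbccdd$

rank  rotation              last
    0  $dddcdcdbdbbdbacdabc  c
    1  abc$dddcdcdbdbbdbacd  d
    2  acdabc$dddcdcdbdbbdb  b
    3  bacdabc$dddcdcdbdbbd  d
    4  bbdbacdabc$dddcdcdbd  d
    5  bc$dddcdcdbdbbdbacda  a
    6  bdbacdabc$dddcdcdbdb  b
    7  bdbbdbacdabc$dddcdcd  d
    8  c$dddcdcdbdbbdbacdab  b
    9  cdabc$dddcdcdbdbbdba  a
   10  cdbdbbdbacdabc$dddcd  d
   11  cdcdbdbbdbacdabc$ddd  d
   12  dabc$dddcdcdbdbbdbac  c
   13  dbacdabc$dddcdcdbdbb  b
   14  dbbdbacdabc$dddcdcdb  b
   15  dbdbbdbacdabc$dddcdc  c
   16  dcdbdbbdbacdabc$dddc  c
   17  dcdcdbdbbdbacdabc$dd  d
   18  ddcdcdbdbbdbacdabc$d  d
   19  dddcdcdbdbbdbacdabc$  $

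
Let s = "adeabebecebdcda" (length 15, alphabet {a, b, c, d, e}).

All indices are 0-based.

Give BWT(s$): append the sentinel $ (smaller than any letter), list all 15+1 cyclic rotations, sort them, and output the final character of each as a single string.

rank  rotation          last
    0  $adeabebecebdcda  a
    1  a$adeabebecebdcd  d
    2  abebecebdcda$ade  e
    3  adeabebecebdcda$  $
    4  bdcda$adeabebece  e
    5  bebecebdcda$adea  a
    6  becebdcda$adeabe  e
    7  cda$adeabebecebd  d
    8  cebdcda$adeabebe  e
    9  da$adeabebecebdc  c
   10  dcda$adeabebeceb  b
   11  deabebecebdcda$a  a
   12  eabebecebdcda$ad  d
   13  ebdcda$adeabebec  c
   14  ebecebdcda$adeab  b
   15  ecebdcda$adeabeb  b

ade$eaedecbadcbb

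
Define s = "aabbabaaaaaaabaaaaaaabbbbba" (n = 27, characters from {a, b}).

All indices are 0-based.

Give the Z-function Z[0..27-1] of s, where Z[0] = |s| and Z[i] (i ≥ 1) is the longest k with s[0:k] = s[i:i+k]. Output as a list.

[27, 1, 0, 0, 1, 0, 2, 2, 2, 2, 2, 3, 1, 0, 2, 2, 2, 2, 2, 4, 1, 0, 0, 0, 0, 0, 1]

Z[0]=27
i=1: outside box; Z[1]=1 extend→box=[1,2)
i=2: outside box; Z[2]=0
i=3: outside box; Z[3]=0
i=4: outside box; Z[4]=1 extend→box=[4,5)
i=5: outside box; Z[5]=0
i=6: outside box; Z[6]=2 extend→box=[6,8)
i=7: min(r-i=1, Z[1]=1)=1; Z[7]=2 extend→box=[7,9)
i=8: min(r-i=1, Z[1]=1)=1; Z[8]=2 extend→box=[8,10)
i=9: min(r-i=1, Z[1]=1)=1; Z[9]=2 extend→box=[9,11)
i=10: min(r-i=1, Z[1]=1)=1; Z[10]=2 extend→box=[10,12)
i=11: min(r-i=1, Z[1]=1)=1; Z[11]=3 extend→box=[11,14)
i=12: min(r-i=2, Z[1]=1)=1; Z[12]=1
i=13: min(r-i=1, Z[2]=0)=0; Z[13]=0
i=14: outside box; Z[14]=2 extend→box=[14,16)
i=15: min(r-i=1, Z[1]=1)=1; Z[15]=2 extend→box=[15,17)
i=16: min(r-i=1, Z[1]=1)=1; Z[16]=2 extend→box=[16,18)
i=17: min(r-i=1, Z[1]=1)=1; Z[17]=2 extend→box=[17,19)
i=18: min(r-i=1, Z[1]=1)=1; Z[18]=2 extend→box=[18,20)
i=19: min(r-i=1, Z[1]=1)=1; Z[19]=4 extend→box=[19,23)
i=20: min(r-i=3, Z[1]=1)=1; Z[20]=1
i=21: min(r-i=2, Z[2]=0)=0; Z[21]=0
i=22: min(r-i=1, Z[3]=0)=0; Z[22]=0
i=23: outside box; Z[23]=0
i=24: outside box; Z[24]=0
i=25: outside box; Z[25]=0
i=26: outside box; Z[26]=1 extend→box=[26,27)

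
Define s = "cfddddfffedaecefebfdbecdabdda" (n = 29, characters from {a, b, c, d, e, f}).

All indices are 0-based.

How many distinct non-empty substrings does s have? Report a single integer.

sorted suffixes:
  #0 SA[0]=28  'a'
  #1 SA[1]=24  'abdda'
  #2 SA[2]=11  'aecefebfdbecdabdda'
  #3 SA[3]=25  'bdda'
  #4 SA[4]=20  'becdabdda'
  #5 SA[5]=17  'bfdbecdabdda'
  #6 SA[6]=22  'cdabdda'
  #7 SA[7]=13  'cefebfdbecdabdda'
  #8 SA[8]=0  'cfddddfffedaecefebfdbecdabdda'
  #9 SA[9]=27  'da'
  #10 SA[10]=23  'dabdda'
  #11 SA[11]=10  'daecefebfdbecdabdda'
  #12 SA[12]=19  'dbecdabdda'
  #13 SA[13]=26  'dda'
  #14 SA[14]=2  'ddddfffedaecefebfdbecdabdda'
  #15 SA[15]=3  'dddfffedaecefebfdbecdabdda'
  #16 SA[16]=4  'ddfffedaecefebfdbecdabdda'
  #17 SA[17]=5  'dfffedaecefebfdbecdabdda'
  #18 SA[18]=16  'ebfdbecdabdda'
  #19 SA[19]=21  'ecdabdda'
  #20 SA[20]=12  'ecefebfdbecdabdda'
  #21 SA[21]=9  'edaecefebfdbecdabdda'
  #22 SA[22]=14  'efebfdbecdabdda'
  #23 SA[23]=18  'fdbecdabdda'
  #24 SA[24]=1  'fddddfffedaecefebfdbecdabdda'
  #25 SA[25]=15  'febfdbecdabdda'
  #26 SA[26]=8  'fedaecefebfdbecdabdda'
  #27 SA[27]=7  'ffedaecefebfdbecdabdda'
  #28 SA[28]=6  'fffedaecefebfdbecdabdda'

SA = [28, 24, 11, 25, 20, 17, 22, 13, 0, 27, 23, 10, 19, 26, 2, 3, 4, 5, 16, 21, 12, 9, 14, 18, 1, 15, 8, 7, 6]
[i] adj suffixes → lcp
  [1] 28/24 → 1 ('a')
  [2] 24/11 → 1 ('a')
  [3] 11/25 → 0 ('')
  [4] 25/20 → 1 ('b')
  [5] 20/17 → 1 ('b')
  [6] 17/22 → 0 ('')
  [7] 22/13 → 1 ('c')
  [8] 13/0 → 1 ('c')
  [9] 0/27 → 0 ('')
  [10] 27/23 → 2 ('da')
  [11] 23/10 → 2 ('da')
  [12] 10/19 → 1 ('d')
  [13] 19/26 → 1 ('d')
  [14] 26/2 → 2 ('dd')
  [15] 2/3 → 3 ('ddd')
  [16] 3/4 → 2 ('dd')
  [17] 4/5 → 1 ('d')
  [18] 5/16 → 0 ('')
  [19] 16/21 → 1 ('e')
  [20] 21/12 → 2 ('ec')
  [21] 12/9 → 1 ('e')
  [22] 9/14 → 1 ('e')
  [23] 14/18 → 0 ('')
  [24] 18/1 → 2 ('fd')
  [25] 1/15 → 1 ('f')
  [26] 15/8 → 2 ('fe')
  [27] 8/7 → 1 ('f')
  [28] 7/6 → 2 ('ff')

n(n+1)/2 = 29·30/2 = 435
Σ LCP = 0 + 1 + 1 + 0 + 1 + 1 + 0 + 1 + 1 + 0 + 2 + 2 + 1 + 1 + 2 + 3 + 2 + 1 + 0 + 1 + 2 + 1 + 1 + 0 + 2 + 1 + 2 + 1 + 2 = 33
distinct = 435 − 33 = 402

402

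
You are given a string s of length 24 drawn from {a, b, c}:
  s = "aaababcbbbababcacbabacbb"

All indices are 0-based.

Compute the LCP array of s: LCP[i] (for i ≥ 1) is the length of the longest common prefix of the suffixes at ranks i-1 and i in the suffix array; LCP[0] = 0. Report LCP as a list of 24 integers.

[0, 2, 1, 5, 3, 2, 3, 1, 3, 0, 1, 4, 3, 4, 2, 1, 2, 2, 1, 2, 0, 1, 2, 3]

rank | idx | suffix
   0 |   0 | aaababcbbbababcacbabacbb
   1 |   1 | aababcbbbababcacbabacbb
   2 |  10 | ababcacbabacbb
   3 |   2 | ababcbbbababcacbabacbb
   4 |  18 | abacbb
   5 |  12 | abcacbabacbb
   6 |   4 | abcbbbababcacbabacbb
   7 |  15 | acbabacbb
   8 |  20 | acbb
   9 |  23 | b
  10 |   9 | bababcacbabacbb
  11 |  17 | babacbb
  12 |  11 | babcacbabacbb
  13 |   3 | babcbbbababcacbabacbb
  14 |  19 | bacbb
  15 |  22 | bb
  16 |   8 | bbababcacbabacbb
  17 |   7 | bbbababcacbabacbb
  18 |  13 | bcacbabacbb
  19 |   5 | bcbbbababcacbabacbb
  20 |  14 | cacbabacbb
  21 |  16 | cbabacbb
  22 |  21 | cbb
  23 |   6 | cbbbababcacbabacbb

SA = [0, 1, 10, 2, 18, 12, 4, 15, 20, 23, 9, 17, 11, 3, 19, 22, 8, 7, 13, 5, 14, 16, 21, 6]
rank  pair      lcp
   1  s[0:],s[1:]  2  'aa'
   2  s[1:],s[10:]  1  'a'
   3  s[10:],s[2:]  5  'ababc'
   4  s[2:],s[18:]  3  'aba'
   5  s[18:],s[12:]  2  'ab'
   6  s[12:],s[4:]  3  'abc'
   7  s[4:],s[15:]  1  'a'
   8  s[15:],s[20:]  3  'acb'
   9  s[20:],s[23:]  0  ''
  10  s[23:],s[9:]  1  'b'
  11  s[9:],s[17:]  4  'baba'
  12  s[17:],s[11:]  3  'bab'
  13  s[11:],s[3:]  4  'babc'
  14  s[3:],s[19:]  2  'ba'
  15  s[19:],s[22:]  1  'b'
  16  s[22:],s[8:]  2  'bb'
  17  s[8:],s[7:]  2  'bb'
  18  s[7:],s[13:]  1  'b'
  19  s[13:],s[5:]  2  'bc'
  20  s[5:],s[14:]  0  ''
  21  s[14:],s[16:]  1  'c'
  22  s[16:],s[21:]  2  'cb'
  23  s[21:],s[6:]  3  'cbb'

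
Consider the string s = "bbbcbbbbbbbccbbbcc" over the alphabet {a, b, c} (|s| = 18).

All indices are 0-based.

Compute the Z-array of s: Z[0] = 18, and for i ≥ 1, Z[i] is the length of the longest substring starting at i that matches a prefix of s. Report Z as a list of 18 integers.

Z[0]=18
i=1: fresh scan; Z[1]=2 scan→box=[1,3)
i=2: min(r-i=1, Z[1]=2)=1; Z[2]=1
i=3: fresh scan; Z[3]=0
i=4: fresh scan; Z[4]=3 scan→box=[4,7)
i=5: min(r-i=2, Z[1]=2)=2; Z[5]=3 scan→box=[5,8)
i=6: min(r-i=2, Z[1]=2)=2; Z[6]=3 scan→box=[6,9)
i=7: min(r-i=2, Z[1]=2)=2; Z[7]=3 scan→box=[7,10)
i=8: min(r-i=2, Z[1]=2)=2; Z[8]=4 scan→box=[8,12)
i=9: min(r-i=3, Z[1]=2)=2; Z[9]=2
i=10: min(r-i=2, Z[2]=1)=1; Z[10]=1
i=11: min(r-i=1, Z[3]=0)=0; Z[11]=0
i=12: fresh scan; Z[12]=0
i=13: fresh scan; Z[13]=4 scan→box=[13,17)
i=14: min(r-i=3, Z[1]=2)=2; Z[14]=2
i=15: min(r-i=2, Z[2]=1)=1; Z[15]=1
i=16: min(r-i=1, Z[3]=0)=0; Z[16]=0
i=17: fresh scan; Z[17]=0

[18, 2, 1, 0, 3, 3, 3, 3, 4, 2, 1, 0, 0, 4, 2, 1, 0, 0]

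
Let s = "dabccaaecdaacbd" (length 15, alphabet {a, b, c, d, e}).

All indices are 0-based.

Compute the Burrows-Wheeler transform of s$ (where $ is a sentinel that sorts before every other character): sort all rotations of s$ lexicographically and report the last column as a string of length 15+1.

ddcdaaaccabebc$a

rank  rotation          last
    0  $dabccaaecdaacbd  d
    1  aacbd$dabccaaecd  d
    2  aaecdaacbd$dabcc  c
    3  abccaaecdaacbd$d  d
    4  acbd$dabccaaecda  a
    5  aecdaacbd$dabcca  a
    6  bccaaecdaacbd$da  a
    7  bd$dabccaaecdaac  c
    8  caaecdaacbd$dabc  c
    9  cbd$dabccaaecdaa  a
   10  ccaaecdaacbd$dab  b
   11  cdaacbd$dabccaae  e
   12  d$dabccaaecdaacb  b
   13  daacbd$dabccaaec  c
   14  dabccaaecdaacbd$  $
   15  ecdaacbd$dabccaa  a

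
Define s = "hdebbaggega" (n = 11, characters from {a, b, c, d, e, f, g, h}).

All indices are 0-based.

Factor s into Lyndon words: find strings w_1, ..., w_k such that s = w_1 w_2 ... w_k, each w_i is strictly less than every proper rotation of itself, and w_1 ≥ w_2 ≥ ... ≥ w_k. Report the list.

emit factor 1: 'h' (i=0, period=1)
emit factor 2: 'de' (i=1, period=2)
emit factor 3: 'b' (i=3, period=1)
emit factor 4: 'b' (i=4, period=1)
emit factor 5: 'aggeg' (i=5, period=5)
emit factor 6: 'a' (i=10, period=1)

["h", "de", "b", "b", "aggeg", "a"]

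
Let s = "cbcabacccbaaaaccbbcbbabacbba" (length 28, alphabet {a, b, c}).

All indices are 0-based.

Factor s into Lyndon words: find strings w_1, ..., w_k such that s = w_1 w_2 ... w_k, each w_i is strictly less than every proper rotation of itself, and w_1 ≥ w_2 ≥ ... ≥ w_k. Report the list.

emit factor 1: 'c' (i=0, period=1)
emit factor 2: 'bc' (i=1, period=2)
emit factor 3: 'abacccb' (i=3, period=7)
emit factor 4: 'aaaaccbbcbbabacbb' (i=10, period=17)
emit factor 5: 'a' (i=27, period=1)

["c", "bc", "abacccb", "aaaaccbbcbbabacbb", "a"]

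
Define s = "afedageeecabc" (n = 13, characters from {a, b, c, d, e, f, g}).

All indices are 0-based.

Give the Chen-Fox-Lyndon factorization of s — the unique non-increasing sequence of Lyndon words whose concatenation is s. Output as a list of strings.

["afedageeec", "abc"]

emit factor 1: 'afedageeec' (i=0, period=10)
emit factor 2: 'abc' (i=10, period=3)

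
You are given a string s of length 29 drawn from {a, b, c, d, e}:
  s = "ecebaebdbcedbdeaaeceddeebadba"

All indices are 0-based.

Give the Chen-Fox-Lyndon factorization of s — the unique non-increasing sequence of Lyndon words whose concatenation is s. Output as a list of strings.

emit factor 1: 'e' (i=0, period=1)
emit factor 2: 'ce' (i=1, period=2)
emit factor 3: 'b' (i=3, period=1)
emit factor 4: 'aebdbcedbde' (i=4, period=11)
emit factor 5: 'aaeceddeebadb' (i=15, period=13)
emit factor 6: 'a' (i=28, period=1)

["e", "ce", "b", "aebdbcedbde", "aaeceddeebadb", "a"]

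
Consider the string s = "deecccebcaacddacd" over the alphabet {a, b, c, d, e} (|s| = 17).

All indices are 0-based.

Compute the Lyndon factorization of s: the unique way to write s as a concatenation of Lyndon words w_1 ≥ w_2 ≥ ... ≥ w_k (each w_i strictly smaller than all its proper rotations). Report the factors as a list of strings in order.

["dee", "ccce", "bc", "aacddacd"]

emit factor 1: 'dee' (i=0, period=3)
emit factor 2: 'ccce' (i=3, period=4)
emit factor 3: 'bc' (i=7, period=2)
emit factor 4: 'aacddacd' (i=9, period=8)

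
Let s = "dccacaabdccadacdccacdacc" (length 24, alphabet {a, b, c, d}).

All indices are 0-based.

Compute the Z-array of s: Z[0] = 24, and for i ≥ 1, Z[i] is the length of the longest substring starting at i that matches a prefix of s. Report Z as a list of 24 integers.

Z[0]=24
i=1: i≥r, start 0; Z[1]=0
i=2: i≥r, start 0; Z[2]=0
i=3: i≥r, start 0; Z[3]=0
i=4: i≥r, start 0; Z[4]=0
i=5: i≥r, start 0; Z[5]=0
i=6: i≥r, start 0; Z[6]=0
i=7: i≥r, start 0; Z[7]=0
i=8: i≥r, start 0; Z[8]=4 scan→box=[8,12)
i=9: min(r-i=3, Z[1]=0)=0; Z[9]=0
i=10: min(r-i=2, Z[2]=0)=0; Z[10]=0
i=11: min(r-i=1, Z[3]=0)=0; Z[11]=0
i=12: i≥r, start 0; Z[12]=1 scan→box=[12,13)
i=13: i≥r, start 0; Z[13]=0
i=14: i≥r, start 0; Z[14]=0
i=15: i≥r, start 0; Z[15]=5 scan→box=[15,20)
i=16: min(r-i=4, Z[1]=0)=0; Z[16]=0
i=17: min(r-i=3, Z[2]=0)=0; Z[17]=0
i=18: min(r-i=2, Z[3]=0)=0; Z[18]=0
i=19: min(r-i=1, Z[4]=0)=0; Z[19]=0
i=20: i≥r, start 0; Z[20]=1 scan→box=[20,21)
i=21: i≥r, start 0; Z[21]=0
i=22: i≥r, start 0; Z[22]=0
i=23: i≥r, start 0; Z[23]=0

[24, 0, 0, 0, 0, 0, 0, 0, 4, 0, 0, 0, 1, 0, 0, 5, 0, 0, 0, 0, 1, 0, 0, 0]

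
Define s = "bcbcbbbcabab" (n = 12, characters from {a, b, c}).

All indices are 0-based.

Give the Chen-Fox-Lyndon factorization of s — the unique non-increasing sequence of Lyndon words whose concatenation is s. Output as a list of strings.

emit factor 1: 'bc' (i=0, period=2)
emit factor 2: 'bc' (i=2, period=2)
emit factor 3: 'bbbc' (i=4, period=4)
emit factor 4: 'ab' (i=8, period=2)
emit factor 5: 'ab' (i=10, period=2)

["bc", "bc", "bbbc", "ab", "ab"]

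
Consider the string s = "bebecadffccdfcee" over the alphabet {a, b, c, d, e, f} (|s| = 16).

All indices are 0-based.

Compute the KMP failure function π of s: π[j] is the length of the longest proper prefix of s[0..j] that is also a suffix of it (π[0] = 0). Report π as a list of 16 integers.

[0, 0, 1, 2, 0, 0, 0, 0, 0, 0, 0, 0, 0, 0, 0, 0]

π[0] = 0
j=1 s[j]='e': π[1]=0 (border '')
j=2 s[j]='b': π[2]=1 (border 'b')
j=3 s[j]='e': π[3]=2 (border 'be')
j=4 s[j]='c': k: 2→0; π[4]=0 (border '')
j=5 s[j]='a': π[5]=0 (border '')
j=6 s[j]='d': π[6]=0 (border '')
j=7 s[j]='f': π[7]=0 (border '')
j=8 s[j]='f': π[8]=0 (border '')
j=9 s[j]='c': π[9]=0 (border '')
j=10 s[j]='c': π[10]=0 (border '')
j=11 s[j]='d': π[11]=0 (border '')
j=12 s[j]='f': π[12]=0 (border '')
j=13 s[j]='c': π[13]=0 (border '')
j=14 s[j]='e': π[14]=0 (border '')
j=15 s[j]='e': π[15]=0 (border '')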